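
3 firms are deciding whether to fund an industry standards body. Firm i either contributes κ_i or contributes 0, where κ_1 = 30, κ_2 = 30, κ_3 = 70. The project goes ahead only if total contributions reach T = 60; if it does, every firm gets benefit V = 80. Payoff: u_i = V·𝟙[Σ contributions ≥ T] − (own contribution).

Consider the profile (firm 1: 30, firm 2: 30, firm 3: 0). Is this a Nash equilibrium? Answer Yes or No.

Total = 60 ≥ 60: provided.
Firm 1 (pledges 30, payoff 50): dropping to 0 → total 30, payoff 0. No gain.
Firm 2 (pledges 30, payoff 50): dropping to 0 → total 30, payoff 0. No gain.
Firm 3 (pledges 0, payoff 80): pledging 70 → total 130, payoff 10. No gain.

Yes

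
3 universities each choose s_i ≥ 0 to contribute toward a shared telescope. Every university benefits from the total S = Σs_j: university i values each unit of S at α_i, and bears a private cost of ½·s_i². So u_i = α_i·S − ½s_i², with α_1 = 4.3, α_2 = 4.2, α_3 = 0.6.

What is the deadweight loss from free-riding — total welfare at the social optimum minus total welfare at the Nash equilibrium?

University i's FOC: ∂u_i/∂s_i = α_i − s_i = 0, so s_i* = α_i.
NE contributions = (4.3, 4.2, 0.6); S = 9.1.
W^NE = (Σα)·S − ½Σα_i² = 9.1² − ½·36.49 = 64.565.
Planner sets s_i = Σα_j = 9.1 for every i, so S^SO = 3·9.1 = 27.3.
W^SO = (Σα)·S^SO − ½·3·(Σα)² = (3/2)·9.1² = 124.215.
Deadweight loss = W^SO − W^NE = 59.65.

59.65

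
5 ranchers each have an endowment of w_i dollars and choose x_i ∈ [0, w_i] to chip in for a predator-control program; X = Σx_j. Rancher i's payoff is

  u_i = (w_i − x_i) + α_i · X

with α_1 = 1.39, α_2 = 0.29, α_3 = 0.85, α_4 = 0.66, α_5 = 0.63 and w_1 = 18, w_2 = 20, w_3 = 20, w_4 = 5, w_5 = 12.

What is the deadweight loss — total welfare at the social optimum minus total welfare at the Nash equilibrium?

160.74

∂u_i/∂x_i = α_i − 1, so rancher i contributes w_i if α_i > 1, else 0.
α_i > 1 for i ∈ {1}; NE contributions (18, 0, 0, 0, 0), X = 18.
W^NE = Σw_i − X^NE + (Σα_i)·X^NE = 75 + 2.82·18 = 125.76.
Planner: ∂(Σu_j)/∂x_i = Σα_j − 1 = 2.82 > 0, so everyone contributes w_i; X^SO = 75, W^SO = 75 + 2.82·75 = 286.5.
Deadweight loss = 160.74.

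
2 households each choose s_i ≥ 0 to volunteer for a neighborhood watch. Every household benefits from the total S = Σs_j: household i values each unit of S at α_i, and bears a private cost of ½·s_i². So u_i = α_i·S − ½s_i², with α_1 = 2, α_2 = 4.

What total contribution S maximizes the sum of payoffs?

Planner FOC: ∂(Σu_j)/∂s_i = (Σα_j) − s_i = 0, so s_i^SO = Σα_j = 6 for every i; S^SO = 12.

12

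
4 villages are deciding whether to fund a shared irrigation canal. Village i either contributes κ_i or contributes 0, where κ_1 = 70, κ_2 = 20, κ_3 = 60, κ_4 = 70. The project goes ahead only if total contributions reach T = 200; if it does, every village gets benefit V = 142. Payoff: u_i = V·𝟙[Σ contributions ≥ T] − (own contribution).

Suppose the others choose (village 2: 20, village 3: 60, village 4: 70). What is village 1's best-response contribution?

70

Others' total = 150. Contributing 70 brings total to 220 ≥ 200: gain V − κ_1 = 72.
Best response: 70.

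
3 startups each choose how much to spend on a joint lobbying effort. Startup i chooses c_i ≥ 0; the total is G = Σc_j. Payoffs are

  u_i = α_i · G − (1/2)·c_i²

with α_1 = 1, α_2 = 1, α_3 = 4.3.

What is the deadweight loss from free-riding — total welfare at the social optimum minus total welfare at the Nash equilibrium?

Startup i's FOC: ∂u_i/∂c_i = α_i − c_i = 0, so c_i* = α_i.
NE contributions = (1, 1, 4.3); G = 6.3.
W^NE = (Σα)·G − ½Σα_i² = 6.3² − ½·20.49 = 29.445.
Planner sets c_i = Σα_j = 6.3 for every i, so G^SO = 3·6.3 = 18.9.
W^SO = (Σα)·G^SO − ½·3·(Σα)² = (3/2)·6.3² = 59.535.
Deadweight loss = W^SO − W^NE = 30.09.

30.09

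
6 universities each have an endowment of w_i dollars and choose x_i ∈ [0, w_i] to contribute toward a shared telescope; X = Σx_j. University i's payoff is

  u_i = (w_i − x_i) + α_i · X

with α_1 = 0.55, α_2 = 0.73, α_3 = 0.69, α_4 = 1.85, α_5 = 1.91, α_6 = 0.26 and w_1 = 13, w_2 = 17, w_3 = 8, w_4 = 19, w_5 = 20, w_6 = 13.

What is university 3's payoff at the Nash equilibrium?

34.91

∂u_i/∂x_i = α_i − 1, so university i contributes w_i if α_i > 1, else 0.
α_i > 1 for i ∈ {4, 5}; NE contributions (0, 0, 0, 19, 20, 0), X = 39.
u_3 = (8 − 0) + 0.69·39 = 34.91.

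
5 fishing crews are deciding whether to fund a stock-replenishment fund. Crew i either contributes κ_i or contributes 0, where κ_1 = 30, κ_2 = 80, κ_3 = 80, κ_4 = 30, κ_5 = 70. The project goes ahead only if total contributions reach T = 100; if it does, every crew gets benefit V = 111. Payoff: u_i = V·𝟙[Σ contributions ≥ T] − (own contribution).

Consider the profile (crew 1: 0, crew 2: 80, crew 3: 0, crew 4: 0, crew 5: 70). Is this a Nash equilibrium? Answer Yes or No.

Yes

Total = 150 ≥ 100: provided.
Crew 1 (pledges 0, payoff 111): pledging 30 → total 180, payoff 81. No gain.
Crew 2 (pledges 80, payoff 31): dropping to 0 → total 70, payoff 0. No gain.
Crew 3 (pledges 0, payoff 111): pledging 80 → total 230, payoff 31. No gain.
Crew 4 (pledges 0, payoff 111): pledging 30 → total 180, payoff 81. No gain.
Crew 5 (pledges 70, payoff 41): dropping to 0 → total 80, payoff 0. No gain.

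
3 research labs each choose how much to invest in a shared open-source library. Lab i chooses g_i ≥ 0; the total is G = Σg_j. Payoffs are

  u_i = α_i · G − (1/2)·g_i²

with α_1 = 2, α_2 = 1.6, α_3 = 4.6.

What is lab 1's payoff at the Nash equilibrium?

Lab i's FOC: ∂u_i/∂g_i = α_i − g_i = 0, so g_i* = α_i.
NE contributions = (2, 1.6, 4.6); G = 8.2.
u_1 = α_1·G − ½·(g_1)² = 2·8.2 − ½·2² = 14.4.

14.4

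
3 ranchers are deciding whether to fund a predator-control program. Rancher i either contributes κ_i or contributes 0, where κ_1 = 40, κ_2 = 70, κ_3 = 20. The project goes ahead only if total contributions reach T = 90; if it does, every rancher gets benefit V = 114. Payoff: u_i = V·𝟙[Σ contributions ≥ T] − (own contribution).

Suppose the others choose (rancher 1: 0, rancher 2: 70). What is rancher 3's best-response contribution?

Others' total = 70. Contributing 20 brings total to 90 ≥ 90: gain V − κ_3 = 94.
Best response: 20.

20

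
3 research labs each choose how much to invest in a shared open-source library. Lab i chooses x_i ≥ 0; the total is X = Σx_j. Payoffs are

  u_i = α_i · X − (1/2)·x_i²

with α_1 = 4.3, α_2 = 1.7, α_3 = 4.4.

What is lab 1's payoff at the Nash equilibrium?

35.475

Lab i's FOC: ∂u_i/∂x_i = α_i − x_i = 0, so x_i* = α_i.
NE contributions = (4.3, 1.7, 4.4); X = 10.4.
u_1 = α_1·X − ½·(x_1)² = 4.3·10.4 − ½·4.3² = 35.475.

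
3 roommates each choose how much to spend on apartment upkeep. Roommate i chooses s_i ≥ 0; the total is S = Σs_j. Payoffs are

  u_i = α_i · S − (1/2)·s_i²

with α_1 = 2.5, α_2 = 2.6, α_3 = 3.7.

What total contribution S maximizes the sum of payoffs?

Planner FOC: ∂(Σu_j)/∂s_i = (Σα_j) − s_i = 0, so s_i^SO = Σα_j = 8.8 for every i; S^SO = 26.4.

26.4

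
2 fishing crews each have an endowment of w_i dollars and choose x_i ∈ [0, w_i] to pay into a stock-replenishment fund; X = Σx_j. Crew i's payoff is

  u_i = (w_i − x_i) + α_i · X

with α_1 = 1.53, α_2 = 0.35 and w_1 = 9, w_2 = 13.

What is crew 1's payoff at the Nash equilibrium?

13.77

∂u_i/∂x_i = α_i − 1, so crew i contributes w_i if α_i > 1, else 0.
α_i > 1 for i ∈ {1}; NE contributions (9, 0), X = 9.
u_1 = (9 − 9) + 1.53·9 = 13.77.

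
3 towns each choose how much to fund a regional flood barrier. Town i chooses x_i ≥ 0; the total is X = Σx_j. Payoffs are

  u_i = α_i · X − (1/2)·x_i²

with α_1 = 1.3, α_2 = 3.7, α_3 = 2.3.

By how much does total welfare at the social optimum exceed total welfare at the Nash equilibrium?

Town i's FOC: ∂u_i/∂x_i = α_i − x_i = 0, so x_i* = α_i.
NE contributions = (1.3, 3.7, 2.3); X = 7.3.
W^NE = (Σα)·X − ½Σα_i² = 7.3² − ½·20.67 = 42.955.
Planner sets x_i = Σα_j = 7.3 for every i, so X^SO = 3·7.3 = 21.9.
W^SO = (Σα)·X^SO − ½·3·(Σα)² = (3/2)·7.3² = 79.935.
Deadweight loss = W^SO − W^NE = 36.98.

36.98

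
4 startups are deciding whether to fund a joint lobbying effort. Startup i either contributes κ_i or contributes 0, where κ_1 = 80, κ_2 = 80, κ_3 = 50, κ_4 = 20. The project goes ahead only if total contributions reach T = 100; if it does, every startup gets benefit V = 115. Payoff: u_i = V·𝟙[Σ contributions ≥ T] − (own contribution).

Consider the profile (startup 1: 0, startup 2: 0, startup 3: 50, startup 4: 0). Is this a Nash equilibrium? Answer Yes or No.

No

Total = 50 < 100: not provided.
Startup 1 (pledges 0, payoff 0): pledging 80 → total 130, payoff 35. Profitable deviation.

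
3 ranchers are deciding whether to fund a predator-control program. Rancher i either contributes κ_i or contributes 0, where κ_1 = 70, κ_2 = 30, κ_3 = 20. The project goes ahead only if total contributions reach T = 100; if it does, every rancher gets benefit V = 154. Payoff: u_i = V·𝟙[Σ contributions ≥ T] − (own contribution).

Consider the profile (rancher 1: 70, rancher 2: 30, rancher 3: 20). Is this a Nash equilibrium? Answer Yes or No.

Total = 120 ≥ 100: provided.
Rancher 1 (pledges 70, payoff 84): dropping to 0 → total 50, payoff 0. No gain.
Rancher 2 (pledges 30, payoff 124): dropping to 0 → total 90, payoff 0. No gain.
Rancher 3 (pledges 20, payoff 134): dropping to 0 → total 100, payoff 154. Profitable deviation.

No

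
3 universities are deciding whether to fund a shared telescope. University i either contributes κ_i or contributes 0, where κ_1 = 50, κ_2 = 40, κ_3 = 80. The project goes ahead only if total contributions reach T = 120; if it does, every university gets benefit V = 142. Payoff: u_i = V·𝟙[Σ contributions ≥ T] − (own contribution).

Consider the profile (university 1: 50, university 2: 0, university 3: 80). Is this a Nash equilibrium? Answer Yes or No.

Total = 130 ≥ 120: provided.
University 1 (pledges 50, payoff 92): dropping to 0 → total 80, payoff 0. No gain.
University 2 (pledges 0, payoff 142): pledging 40 → total 170, payoff 102. No gain.
University 3 (pledges 80, payoff 62): dropping to 0 → total 50, payoff 0. No gain.

Yes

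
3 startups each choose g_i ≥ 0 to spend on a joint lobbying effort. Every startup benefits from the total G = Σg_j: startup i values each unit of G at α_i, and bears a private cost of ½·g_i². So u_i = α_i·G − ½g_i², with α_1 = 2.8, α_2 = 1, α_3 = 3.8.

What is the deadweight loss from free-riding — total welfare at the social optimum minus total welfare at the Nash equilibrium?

40.52

Startup i's FOC: ∂u_i/∂g_i = α_i − g_i = 0, so g_i* = α_i.
NE contributions = (2.8, 1, 3.8); G = 7.6.
W^NE = (Σα)·G − ½Σα_i² = 7.6² − ½·23.28 = 46.12.
Planner sets g_i = Σα_j = 7.6 for every i, so G^SO = 3·7.6 = 22.8.
W^SO = (Σα)·G^SO − ½·3·(Σα)² = (3/2)·7.6² = 86.64.
Deadweight loss = W^SO − W^NE = 40.52.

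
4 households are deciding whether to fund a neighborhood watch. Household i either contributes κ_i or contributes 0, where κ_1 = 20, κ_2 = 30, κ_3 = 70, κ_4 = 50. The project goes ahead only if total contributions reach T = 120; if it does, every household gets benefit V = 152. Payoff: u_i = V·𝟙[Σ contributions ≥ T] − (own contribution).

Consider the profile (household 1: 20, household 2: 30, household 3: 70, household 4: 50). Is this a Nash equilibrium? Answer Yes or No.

No

Total = 170 ≥ 120: provided.
Household 1 (pledges 20, payoff 132): dropping to 0 → total 150, payoff 152. Profitable deviation.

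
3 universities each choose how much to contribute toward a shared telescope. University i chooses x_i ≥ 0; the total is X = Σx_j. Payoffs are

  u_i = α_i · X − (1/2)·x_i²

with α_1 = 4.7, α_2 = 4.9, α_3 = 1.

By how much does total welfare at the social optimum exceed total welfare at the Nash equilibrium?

79.73

University i's FOC: ∂u_i/∂x_i = α_i − x_i = 0, so x_i* = α_i.
NE contributions = (4.7, 4.9, 1); X = 10.6.
W^NE = (Σα)·X − ½Σα_i² = 10.6² − ½·47.1 = 88.81.
Planner sets x_i = Σα_j = 10.6 for every i, so X^SO = 3·10.6 = 31.8.
W^SO = (Σα)·X^SO − ½·3·(Σα)² = (3/2)·10.6² = 168.54.
Deadweight loss = W^SO − W^NE = 79.73.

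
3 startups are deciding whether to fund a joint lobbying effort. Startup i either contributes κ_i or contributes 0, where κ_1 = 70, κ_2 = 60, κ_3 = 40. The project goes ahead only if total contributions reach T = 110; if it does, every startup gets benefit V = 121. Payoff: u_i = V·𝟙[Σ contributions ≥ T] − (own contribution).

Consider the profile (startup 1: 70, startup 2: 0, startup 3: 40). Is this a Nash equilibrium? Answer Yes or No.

Yes

Total = 110 ≥ 110: provided.
Startup 1 (pledges 70, payoff 51): dropping to 0 → total 40, payoff 0. No gain.
Startup 2 (pledges 0, payoff 121): pledging 60 → total 170, payoff 61. No gain.
Startup 3 (pledges 40, payoff 81): dropping to 0 → total 70, payoff 0. No gain.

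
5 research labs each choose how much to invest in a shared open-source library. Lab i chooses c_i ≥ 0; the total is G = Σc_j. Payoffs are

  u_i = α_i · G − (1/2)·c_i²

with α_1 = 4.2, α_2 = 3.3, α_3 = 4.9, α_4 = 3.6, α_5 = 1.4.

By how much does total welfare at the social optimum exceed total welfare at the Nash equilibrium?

487.87

Lab i's FOC: ∂u_i/∂c_i = α_i − c_i = 0, so c_i* = α_i.
NE contributions = (4.2, 3.3, 4.9, 3.6, 1.4); G = 17.4.
W^NE = (Σα)·G − ½Σα_i² = 17.4² − ½·67.46 = 269.03.
Planner sets c_i = Σα_j = 17.4 for every i, so G^SO = 5·17.4 = 87.
W^SO = (Σα)·G^SO − ½·5·(Σα)² = (5/2)·17.4² = 756.9.
Deadweight loss = W^SO − W^NE = 487.87.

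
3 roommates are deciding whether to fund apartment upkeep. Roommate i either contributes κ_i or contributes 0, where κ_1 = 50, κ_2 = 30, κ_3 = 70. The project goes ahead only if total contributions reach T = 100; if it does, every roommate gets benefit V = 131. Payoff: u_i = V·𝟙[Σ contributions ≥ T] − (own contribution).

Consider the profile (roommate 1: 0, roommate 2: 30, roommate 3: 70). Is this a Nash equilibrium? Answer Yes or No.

Yes

Total = 100 ≥ 100: provided.
Roommate 1 (pledges 0, payoff 131): pledging 50 → total 150, payoff 81. No gain.
Roommate 2 (pledges 30, payoff 101): dropping to 0 → total 70, payoff 0. No gain.
Roommate 3 (pledges 70, payoff 61): dropping to 0 → total 30, payoff 0. No gain.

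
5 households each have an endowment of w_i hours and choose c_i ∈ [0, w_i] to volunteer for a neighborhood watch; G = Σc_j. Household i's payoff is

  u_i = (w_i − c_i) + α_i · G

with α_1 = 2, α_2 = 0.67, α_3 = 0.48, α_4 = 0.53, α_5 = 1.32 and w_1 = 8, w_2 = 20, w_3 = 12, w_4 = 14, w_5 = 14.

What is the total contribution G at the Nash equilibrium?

22

∂u_i/∂c_i = α_i − 1, so household i contributes w_i if α_i > 1, else 0.
α_i > 1 for i ∈ {1, 5}; NE contributions (8, 0, 0, 0, 14), G = 22.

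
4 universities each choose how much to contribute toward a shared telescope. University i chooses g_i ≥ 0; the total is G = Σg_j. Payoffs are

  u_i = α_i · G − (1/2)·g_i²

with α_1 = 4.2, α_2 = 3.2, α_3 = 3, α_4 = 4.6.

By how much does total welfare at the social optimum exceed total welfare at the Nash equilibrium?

254.02

University i's FOC: ∂u_i/∂g_i = α_i − g_i = 0, so g_i* = α_i.
NE contributions = (4.2, 3.2, 3, 4.6); G = 15.
W^NE = (Σα)·G − ½Σα_i² = 15² − ½·58.04 = 195.98.
Planner sets g_i = Σα_j = 15 for every i, so G^SO = 4·15 = 60.
W^SO = (Σα)·G^SO − ½·4·(Σα)² = (4/2)·15² = 450.
Deadweight loss = W^SO − W^NE = 254.02.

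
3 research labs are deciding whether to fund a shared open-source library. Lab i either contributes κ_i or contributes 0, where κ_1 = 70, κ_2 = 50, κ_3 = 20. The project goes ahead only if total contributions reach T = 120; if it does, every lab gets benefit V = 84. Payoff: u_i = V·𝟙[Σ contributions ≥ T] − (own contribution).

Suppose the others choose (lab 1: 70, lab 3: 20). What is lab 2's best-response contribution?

50

Others' total = 90. Contributing 50 brings total to 140 ≥ 120: gain V − κ_2 = 34.
Best response: 50.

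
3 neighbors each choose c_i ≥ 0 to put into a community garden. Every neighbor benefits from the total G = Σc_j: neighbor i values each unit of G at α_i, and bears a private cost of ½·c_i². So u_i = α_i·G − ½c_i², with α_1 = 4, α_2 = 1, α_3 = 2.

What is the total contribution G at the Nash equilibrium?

7

Neighbor i's FOC: ∂u_i/∂c_i = α_i − c_i = 0, so c_i* = α_i.
NE contributions = (4, 1, 2); G = 7.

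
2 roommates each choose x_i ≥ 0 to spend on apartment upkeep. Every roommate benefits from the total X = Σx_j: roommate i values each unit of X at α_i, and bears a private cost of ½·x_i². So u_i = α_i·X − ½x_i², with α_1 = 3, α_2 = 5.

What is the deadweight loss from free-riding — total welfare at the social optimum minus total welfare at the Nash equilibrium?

17

Roommate i's FOC: ∂u_i/∂x_i = α_i − x_i = 0, so x_i* = α_i.
NE contributions = (3, 5); X = 8.
W^NE = (Σα)·X − ½Σα_i² = 8² − ½·34 = 47.
Planner sets x_i = Σα_j = 8 for every i, so X^SO = 2·8 = 16.
W^SO = (Σα)·X^SO − ½·2·(Σα)² = (2/2)·8² = 64.
Deadweight loss = W^SO − W^NE = 17.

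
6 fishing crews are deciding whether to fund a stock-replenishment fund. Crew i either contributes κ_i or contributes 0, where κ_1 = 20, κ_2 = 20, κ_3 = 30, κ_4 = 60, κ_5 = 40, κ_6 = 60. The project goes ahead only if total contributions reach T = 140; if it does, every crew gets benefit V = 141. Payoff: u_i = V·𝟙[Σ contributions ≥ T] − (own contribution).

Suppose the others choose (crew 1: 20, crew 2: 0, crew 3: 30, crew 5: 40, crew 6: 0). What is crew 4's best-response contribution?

Others' total = 90. Contributing 60 brings total to 150 ≥ 140: gain V − κ_4 = 81.
Best response: 60.

60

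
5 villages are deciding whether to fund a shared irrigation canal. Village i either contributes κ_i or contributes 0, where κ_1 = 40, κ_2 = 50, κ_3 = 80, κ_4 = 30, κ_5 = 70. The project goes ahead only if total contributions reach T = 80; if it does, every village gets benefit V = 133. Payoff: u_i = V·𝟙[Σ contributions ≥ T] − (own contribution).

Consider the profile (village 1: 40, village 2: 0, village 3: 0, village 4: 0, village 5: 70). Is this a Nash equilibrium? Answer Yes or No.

Yes

Total = 110 ≥ 80: provided.
Village 1 (pledges 40, payoff 93): dropping to 0 → total 70, payoff 0. No gain.
Village 2 (pledges 0, payoff 133): pledging 50 → total 160, payoff 83. No gain.
Village 3 (pledges 0, payoff 133): pledging 80 → total 190, payoff 53. No gain.
Village 4 (pledges 0, payoff 133): pledging 30 → total 140, payoff 103. No gain.
Village 5 (pledges 70, payoff 63): dropping to 0 → total 40, payoff 0. No gain.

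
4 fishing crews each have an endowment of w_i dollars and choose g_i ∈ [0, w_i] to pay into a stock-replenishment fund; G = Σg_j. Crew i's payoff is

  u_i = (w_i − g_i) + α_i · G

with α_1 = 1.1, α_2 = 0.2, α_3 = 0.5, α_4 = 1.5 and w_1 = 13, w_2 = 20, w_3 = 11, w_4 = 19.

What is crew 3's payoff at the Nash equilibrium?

∂u_i/∂g_i = α_i − 1, so crew i contributes w_i if α_i > 1, else 0.
α_i > 1 for i ∈ {1, 4}; NE contributions (13, 0, 0, 19), G = 32.
u_3 = (11 − 0) + 0.5·32 = 27.

27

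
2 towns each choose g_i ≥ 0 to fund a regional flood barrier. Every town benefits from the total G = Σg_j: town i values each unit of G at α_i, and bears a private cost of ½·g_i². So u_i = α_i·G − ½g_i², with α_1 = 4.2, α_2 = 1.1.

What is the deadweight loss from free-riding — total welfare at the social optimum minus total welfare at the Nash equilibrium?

Town i's FOC: ∂u_i/∂g_i = α_i − g_i = 0, so g_i* = α_i.
NE contributions = (4.2, 1.1); G = 5.3.
W^NE = (Σα)·G − ½Σα_i² = 5.3² − ½·18.85 = 18.665.
Planner sets g_i = Σα_j = 5.3 for every i, so G^SO = 2·5.3 = 10.6.
W^SO = (Σα)·G^SO − ½·2·(Σα)² = (2/2)·5.3² = 28.09.
Deadweight loss = W^SO − W^NE = 9.425.

9.425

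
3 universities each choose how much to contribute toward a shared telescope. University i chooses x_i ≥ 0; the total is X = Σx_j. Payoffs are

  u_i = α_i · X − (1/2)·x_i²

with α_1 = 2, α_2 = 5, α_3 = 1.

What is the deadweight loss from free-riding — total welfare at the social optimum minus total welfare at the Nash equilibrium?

47

University i's FOC: ∂u_i/∂x_i = α_i − x_i = 0, so x_i* = α_i.
NE contributions = (2, 5, 1); X = 8.
W^NE = (Σα)·X − ½Σα_i² = 8² − ½·30 = 49.
Planner sets x_i = Σα_j = 8 for every i, so X^SO = 3·8 = 24.
W^SO = (Σα)·X^SO − ½·3·(Σα)² = (3/2)·8² = 96.
Deadweight loss = W^SO − W^NE = 47.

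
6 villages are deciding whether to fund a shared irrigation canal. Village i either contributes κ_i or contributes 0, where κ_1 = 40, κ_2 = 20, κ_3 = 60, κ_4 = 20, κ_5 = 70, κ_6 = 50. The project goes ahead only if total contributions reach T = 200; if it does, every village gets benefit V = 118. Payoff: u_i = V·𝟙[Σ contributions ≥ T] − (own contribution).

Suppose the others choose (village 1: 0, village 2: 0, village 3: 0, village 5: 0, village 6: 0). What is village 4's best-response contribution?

Others' total = 0. Even contributing 20 gives 20 < 200: no benefit either way.
Best response: 0.

0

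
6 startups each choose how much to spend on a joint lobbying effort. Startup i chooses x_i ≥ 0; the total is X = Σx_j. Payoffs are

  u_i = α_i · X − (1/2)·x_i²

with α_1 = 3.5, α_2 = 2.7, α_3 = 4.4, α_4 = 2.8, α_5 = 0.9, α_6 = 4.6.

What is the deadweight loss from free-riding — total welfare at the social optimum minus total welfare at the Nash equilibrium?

748.775

Startup i's FOC: ∂u_i/∂x_i = α_i − x_i = 0, so x_i* = α_i.
NE contributions = (3.5, 2.7, 4.4, 2.8, 0.9, 4.6); X = 18.9.
W^NE = (Σα)·X − ½Σα_i² = 18.9² − ½·68.71 = 322.855.
Planner sets x_i = Σα_j = 18.9 for every i, so X^SO = 6·18.9 = 113.4.
W^SO = (Σα)·X^SO − ½·6·(Σα)² = (6/2)·18.9² = 1071.63.
Deadweight loss = W^SO − W^NE = 748.775.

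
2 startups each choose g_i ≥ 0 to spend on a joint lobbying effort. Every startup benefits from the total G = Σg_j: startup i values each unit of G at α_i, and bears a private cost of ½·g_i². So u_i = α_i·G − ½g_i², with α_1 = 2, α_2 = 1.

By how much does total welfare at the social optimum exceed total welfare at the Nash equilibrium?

Startup i's FOC: ∂u_i/∂g_i = α_i − g_i = 0, so g_i* = α_i.
NE contributions = (2, 1); G = 3.
W^NE = (Σα)·G − ½Σα_i² = 3² − ½·5 = 6.5.
Planner sets g_i = Σα_j = 3 for every i, so G^SO = 2·3 = 6.
W^SO = (Σα)·G^SO − ½·2·(Σα)² = (2/2)·3² = 9.
Deadweight loss = W^SO − W^NE = 2.5.

2.5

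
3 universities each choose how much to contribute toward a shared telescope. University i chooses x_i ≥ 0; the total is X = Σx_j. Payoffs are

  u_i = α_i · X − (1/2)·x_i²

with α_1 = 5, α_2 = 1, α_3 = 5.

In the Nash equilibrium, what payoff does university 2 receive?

University i's FOC: ∂u_i/∂x_i = α_i − x_i = 0, so x_i* = α_i.
NE contributions = (5, 1, 5); X = 11.
u_2 = α_2·X − ½·(x_2)² = 1·11 − ½·1² = 10.5.

10.5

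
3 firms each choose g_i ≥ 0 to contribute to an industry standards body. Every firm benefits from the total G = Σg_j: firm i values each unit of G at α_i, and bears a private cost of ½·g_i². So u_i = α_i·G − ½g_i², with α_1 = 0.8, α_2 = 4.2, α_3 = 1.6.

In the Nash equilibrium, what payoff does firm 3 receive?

Firm i's FOC: ∂u_i/∂g_i = α_i − g_i = 0, so g_i* = α_i.
NE contributions = (0.8, 4.2, 1.6); G = 6.6.
u_3 = α_3·G − ½·(g_3)² = 1.6·6.6 − ½·1.6² = 9.28.

9.28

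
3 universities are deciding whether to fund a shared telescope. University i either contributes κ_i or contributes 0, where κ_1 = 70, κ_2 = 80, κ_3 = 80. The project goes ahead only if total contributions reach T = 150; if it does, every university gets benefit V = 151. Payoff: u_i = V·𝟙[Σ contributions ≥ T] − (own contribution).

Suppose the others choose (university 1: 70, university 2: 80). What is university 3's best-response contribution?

0

Others' total = 150 ≥ 150; contributing adds cost 80 for no extra benefit.
Best response: 0.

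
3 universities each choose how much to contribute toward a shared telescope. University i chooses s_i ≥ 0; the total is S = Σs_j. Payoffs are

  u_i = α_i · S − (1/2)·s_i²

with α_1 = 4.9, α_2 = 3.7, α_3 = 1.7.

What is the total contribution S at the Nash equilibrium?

University i's FOC: ∂u_i/∂s_i = α_i − s_i = 0, so s_i* = α_i.
NE contributions = (4.9, 3.7, 1.7); S = 10.3.

10.3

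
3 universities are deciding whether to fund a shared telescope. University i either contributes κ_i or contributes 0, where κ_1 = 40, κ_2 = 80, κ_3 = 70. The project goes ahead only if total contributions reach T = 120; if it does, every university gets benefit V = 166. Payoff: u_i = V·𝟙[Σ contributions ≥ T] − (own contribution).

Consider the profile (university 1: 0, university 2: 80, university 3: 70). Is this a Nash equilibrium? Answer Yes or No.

Yes

Total = 150 ≥ 120: provided.
University 1 (pledges 0, payoff 166): pledging 40 → total 190, payoff 126. No gain.
University 2 (pledges 80, payoff 86): dropping to 0 → total 70, payoff 0. No gain.
University 3 (pledges 70, payoff 96): dropping to 0 → total 80, payoff 0. No gain.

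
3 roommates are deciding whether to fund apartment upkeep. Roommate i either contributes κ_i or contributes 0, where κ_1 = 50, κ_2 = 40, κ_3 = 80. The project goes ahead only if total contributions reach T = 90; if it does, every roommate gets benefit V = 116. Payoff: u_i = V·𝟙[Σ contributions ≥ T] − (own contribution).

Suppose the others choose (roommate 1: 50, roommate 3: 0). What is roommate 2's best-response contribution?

40

Others' total = 50. Contributing 40 brings total to 90 ≥ 90: gain V − κ_2 = 76.
Best response: 40.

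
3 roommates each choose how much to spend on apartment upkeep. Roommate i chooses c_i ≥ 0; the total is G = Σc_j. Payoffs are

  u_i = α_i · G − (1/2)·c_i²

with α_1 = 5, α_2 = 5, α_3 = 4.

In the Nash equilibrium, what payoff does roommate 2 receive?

Roommate i's FOC: ∂u_i/∂c_i = α_i − c_i = 0, so c_i* = α_i.
NE contributions = (5, 5, 4); G = 14.
u_2 = α_2·G − ½·(c_2)² = 5·14 − ½·5² = 57.5.

57.5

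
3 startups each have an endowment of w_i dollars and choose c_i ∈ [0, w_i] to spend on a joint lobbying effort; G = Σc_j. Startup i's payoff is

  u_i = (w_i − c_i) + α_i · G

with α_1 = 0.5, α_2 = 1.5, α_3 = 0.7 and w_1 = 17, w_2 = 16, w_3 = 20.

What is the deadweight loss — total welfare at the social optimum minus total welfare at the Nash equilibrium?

∂u_i/∂c_i = α_i − 1, so startup i contributes w_i if α_i > 1, else 0.
α_i > 1 for i ∈ {2}; NE contributions (0, 16, 0), G = 16.
W^NE = Σw_i − G^NE + (Σα_i)·G^NE = 53 + 1.7·16 = 80.2.
Planner: ∂(Σu_j)/∂c_i = Σα_j − 1 = 1.7 > 0, so everyone contributes w_i; G^SO = 53, W^SO = 53 + 1.7·53 = 143.1.
Deadweight loss = 62.9.

62.9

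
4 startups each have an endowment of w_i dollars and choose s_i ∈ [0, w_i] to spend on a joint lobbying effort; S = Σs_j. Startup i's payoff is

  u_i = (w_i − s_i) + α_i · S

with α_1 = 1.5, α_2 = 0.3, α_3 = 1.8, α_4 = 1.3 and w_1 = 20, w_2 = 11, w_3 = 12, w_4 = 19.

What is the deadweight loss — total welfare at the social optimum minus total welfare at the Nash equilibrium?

42.9

∂u_i/∂s_i = α_i − 1, so startup i contributes w_i if α_i > 1, else 0.
α_i > 1 for i ∈ {1, 3, 4}; NE contributions (20, 0, 12, 19), S = 51.
W^NE = Σw_i − S^NE + (Σα_i)·S^NE = 62 + 3.9·51 = 260.9.
Planner: ∂(Σu_j)/∂s_i = Σα_j − 1 = 3.9 > 0, so everyone contributes w_i; S^SO = 62, W^SO = 62 + 3.9·62 = 303.8.
Deadweight loss = 42.9.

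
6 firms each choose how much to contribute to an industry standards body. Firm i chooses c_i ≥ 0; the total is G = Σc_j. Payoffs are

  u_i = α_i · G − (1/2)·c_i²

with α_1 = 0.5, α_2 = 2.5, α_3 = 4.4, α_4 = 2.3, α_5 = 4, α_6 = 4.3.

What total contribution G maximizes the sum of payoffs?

108

Planner FOC: ∂(Σu_j)/∂c_i = (Σα_j) − c_i = 0, so c_i^SO = Σα_j = 18 for every i; G^SO = 108.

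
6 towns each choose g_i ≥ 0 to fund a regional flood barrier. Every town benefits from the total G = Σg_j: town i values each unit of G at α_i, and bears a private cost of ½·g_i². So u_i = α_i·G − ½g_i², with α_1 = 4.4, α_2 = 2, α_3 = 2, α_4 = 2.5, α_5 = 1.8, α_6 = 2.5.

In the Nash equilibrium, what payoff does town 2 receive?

Town i's FOC: ∂u_i/∂g_i = α_i − g_i = 0, so g_i* = α_i.
NE contributions = (4.4, 2, 2, 2.5, 1.8, 2.5); G = 15.2.
u_2 = α_2·G − ½·(g_2)² = 2·15.2 − ½·2² = 28.4.

28.4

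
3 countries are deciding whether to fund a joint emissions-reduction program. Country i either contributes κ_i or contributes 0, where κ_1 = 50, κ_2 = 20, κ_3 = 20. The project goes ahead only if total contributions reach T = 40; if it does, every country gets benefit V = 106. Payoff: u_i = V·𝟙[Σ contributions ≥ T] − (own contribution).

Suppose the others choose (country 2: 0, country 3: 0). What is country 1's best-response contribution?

50

Others' total = 0. Contributing 50 brings total to 50 ≥ 40: gain V − κ_1 = 56.
Best response: 50.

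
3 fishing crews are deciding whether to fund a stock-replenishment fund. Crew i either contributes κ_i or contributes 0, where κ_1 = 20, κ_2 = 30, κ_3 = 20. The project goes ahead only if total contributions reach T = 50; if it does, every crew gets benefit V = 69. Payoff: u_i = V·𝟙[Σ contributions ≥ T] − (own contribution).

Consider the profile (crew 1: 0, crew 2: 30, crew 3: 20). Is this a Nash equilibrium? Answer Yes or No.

Total = 50 ≥ 50: provided.
Crew 1 (pledges 0, payoff 69): pledging 20 → total 70, payoff 49. No gain.
Crew 2 (pledges 30, payoff 39): dropping to 0 → total 20, payoff 0. No gain.
Crew 3 (pledges 20, payoff 49): dropping to 0 → total 30, payoff 0. No gain.

Yes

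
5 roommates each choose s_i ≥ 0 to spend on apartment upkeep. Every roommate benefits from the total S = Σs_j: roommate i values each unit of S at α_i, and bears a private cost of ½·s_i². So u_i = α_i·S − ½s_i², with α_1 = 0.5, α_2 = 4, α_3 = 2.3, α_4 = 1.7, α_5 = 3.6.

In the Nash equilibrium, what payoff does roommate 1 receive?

Roommate i's FOC: ∂u_i/∂s_i = α_i − s_i = 0, so s_i* = α_i.
NE contributions = (0.5, 4, 2.3, 1.7, 3.6); S = 12.1.
u_1 = α_1·S − ½·(s_1)² = 0.5·12.1 − ½·0.5² = 5.925.

5.925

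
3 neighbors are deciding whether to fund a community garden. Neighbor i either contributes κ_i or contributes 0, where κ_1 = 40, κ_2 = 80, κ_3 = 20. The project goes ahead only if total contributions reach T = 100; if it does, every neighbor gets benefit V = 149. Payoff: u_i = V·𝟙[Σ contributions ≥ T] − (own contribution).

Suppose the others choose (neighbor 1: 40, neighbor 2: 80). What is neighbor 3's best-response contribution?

0

Others' total = 120 ≥ 100; contributing adds cost 20 for no extra benefit.
Best response: 0.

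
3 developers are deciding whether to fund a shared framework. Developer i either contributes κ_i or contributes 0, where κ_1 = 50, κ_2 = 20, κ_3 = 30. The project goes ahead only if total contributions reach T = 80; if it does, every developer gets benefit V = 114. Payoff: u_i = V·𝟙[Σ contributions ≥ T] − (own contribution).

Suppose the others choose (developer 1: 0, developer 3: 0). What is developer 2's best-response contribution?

0

Others' total = 0. Even contributing 20 gives 20 < 80: no benefit either way.
Best response: 0.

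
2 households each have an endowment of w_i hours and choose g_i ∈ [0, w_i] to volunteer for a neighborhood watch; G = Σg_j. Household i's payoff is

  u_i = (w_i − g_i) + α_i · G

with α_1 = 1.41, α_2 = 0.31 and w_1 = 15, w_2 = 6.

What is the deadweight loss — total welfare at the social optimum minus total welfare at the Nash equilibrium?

4.32

∂u_i/∂g_i = α_i − 1, so household i contributes w_i if α_i > 1, else 0.
α_i > 1 for i ∈ {1}; NE contributions (15, 0), G = 15.
W^NE = Σw_i − G^NE + (Σα_i)·G^NE = 21 + 0.72·15 = 31.8.
Planner: ∂(Σu_j)/∂g_i = Σα_j − 1 = 0.72 > 0, so everyone contributes w_i; G^SO = 21, W^SO = 21 + 0.72·21 = 36.12.
Deadweight loss = 4.32.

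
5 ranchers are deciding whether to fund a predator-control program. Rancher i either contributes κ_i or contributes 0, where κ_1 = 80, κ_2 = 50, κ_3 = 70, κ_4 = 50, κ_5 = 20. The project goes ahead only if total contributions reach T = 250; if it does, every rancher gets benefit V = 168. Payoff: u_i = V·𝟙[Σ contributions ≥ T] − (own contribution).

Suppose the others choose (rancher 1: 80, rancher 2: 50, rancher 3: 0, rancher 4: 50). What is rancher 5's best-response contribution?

Others' total = 180. Even contributing 20 gives 200 < 250: no benefit either way.
Best response: 0.

0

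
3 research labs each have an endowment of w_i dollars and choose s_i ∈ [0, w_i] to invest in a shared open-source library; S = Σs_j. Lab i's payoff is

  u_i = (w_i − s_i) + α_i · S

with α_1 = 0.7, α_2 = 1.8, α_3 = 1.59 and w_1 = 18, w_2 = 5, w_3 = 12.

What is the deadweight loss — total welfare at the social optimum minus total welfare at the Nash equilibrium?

∂u_i/∂s_i = α_i − 1, so lab i contributes w_i if α_i > 1, else 0.
α_i > 1 for i ∈ {2, 3}; NE contributions (0, 5, 12), S = 17.
W^NE = Σw_i − S^NE + (Σα_i)·S^NE = 35 + 3.09·17 = 87.53.
Planner: ∂(Σu_j)/∂s_i = Σα_j − 1 = 3.09 > 0, so everyone contributes w_i; S^SO = 35, W^SO = 35 + 3.09·35 = 143.15.
Deadweight loss = 55.62.

55.62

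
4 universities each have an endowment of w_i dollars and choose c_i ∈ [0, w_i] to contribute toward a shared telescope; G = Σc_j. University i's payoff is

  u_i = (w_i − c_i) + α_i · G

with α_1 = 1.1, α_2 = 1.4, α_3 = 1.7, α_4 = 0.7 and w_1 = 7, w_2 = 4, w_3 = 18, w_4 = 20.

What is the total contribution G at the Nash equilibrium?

∂u_i/∂c_i = α_i − 1, so university i contributes w_i if α_i > 1, else 0.
α_i > 1 for i ∈ {1, 2, 3}; NE contributions (7, 4, 18, 0), G = 29.

29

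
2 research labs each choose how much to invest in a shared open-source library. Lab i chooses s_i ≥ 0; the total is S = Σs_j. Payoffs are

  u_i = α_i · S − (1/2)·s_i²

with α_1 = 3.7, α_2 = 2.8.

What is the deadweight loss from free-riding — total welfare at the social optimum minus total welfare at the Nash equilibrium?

10.765

Lab i's FOC: ∂u_i/∂s_i = α_i − s_i = 0, so s_i* = α_i.
NE contributions = (3.7, 2.8); S = 6.5.
W^NE = (Σα)·S − ½Σα_i² = 6.5² − ½·21.53 = 31.485.
Planner sets s_i = Σα_j = 6.5 for every i, so S^SO = 2·6.5 = 13.
W^SO = (Σα)·S^SO − ½·2·(Σα)² = (2/2)·6.5² = 42.25.
Deadweight loss = W^SO − W^NE = 10.765.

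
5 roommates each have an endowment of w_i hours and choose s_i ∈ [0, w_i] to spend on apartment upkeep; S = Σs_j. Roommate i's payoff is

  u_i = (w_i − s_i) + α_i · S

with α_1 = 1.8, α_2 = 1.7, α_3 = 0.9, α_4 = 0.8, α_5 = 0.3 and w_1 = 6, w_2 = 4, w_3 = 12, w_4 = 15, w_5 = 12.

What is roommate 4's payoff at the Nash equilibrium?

∂u_i/∂s_i = α_i − 1, so roommate i contributes w_i if α_i > 1, else 0.
α_i > 1 for i ∈ {1, 2}; NE contributions (6, 4, 0, 0, 0), S = 10.
u_4 = (15 − 0) + 0.8·10 = 23.

23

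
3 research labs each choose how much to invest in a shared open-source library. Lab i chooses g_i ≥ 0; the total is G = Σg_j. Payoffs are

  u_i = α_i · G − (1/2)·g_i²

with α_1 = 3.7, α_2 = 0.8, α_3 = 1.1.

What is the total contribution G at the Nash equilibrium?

5.6

Lab i's FOC: ∂u_i/∂g_i = α_i − g_i = 0, so g_i* = α_i.
NE contributions = (3.7, 0.8, 1.1); G = 5.6.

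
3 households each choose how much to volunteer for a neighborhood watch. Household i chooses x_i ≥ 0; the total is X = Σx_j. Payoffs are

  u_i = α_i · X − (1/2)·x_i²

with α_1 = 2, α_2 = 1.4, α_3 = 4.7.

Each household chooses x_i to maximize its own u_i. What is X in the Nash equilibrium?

8.1

Household i's FOC: ∂u_i/∂x_i = α_i − x_i = 0, so x_i* = α_i.
NE contributions = (2, 1.4, 4.7); X = 8.1.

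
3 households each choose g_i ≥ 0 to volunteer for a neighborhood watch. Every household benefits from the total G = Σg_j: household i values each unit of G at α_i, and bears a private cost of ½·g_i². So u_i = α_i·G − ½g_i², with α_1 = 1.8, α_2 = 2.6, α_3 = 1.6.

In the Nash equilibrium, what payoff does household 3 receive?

Household i's FOC: ∂u_i/∂g_i = α_i − g_i = 0, so g_i* = α_i.
NE contributions = (1.8, 2.6, 1.6); G = 6.
u_3 = α_3·G − ½·(g_3)² = 1.6·6 − ½·1.6² = 8.32.

8.32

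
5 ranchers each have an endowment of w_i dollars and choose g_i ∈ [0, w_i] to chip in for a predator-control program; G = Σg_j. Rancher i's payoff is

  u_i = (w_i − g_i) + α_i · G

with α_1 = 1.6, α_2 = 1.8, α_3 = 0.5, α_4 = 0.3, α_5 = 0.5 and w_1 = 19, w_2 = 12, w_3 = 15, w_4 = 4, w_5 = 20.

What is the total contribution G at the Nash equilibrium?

31

∂u_i/∂g_i = α_i − 1, so rancher i contributes w_i if α_i > 1, else 0.
α_i > 1 for i ∈ {1, 2}; NE contributions (19, 12, 0, 0, 0), G = 31.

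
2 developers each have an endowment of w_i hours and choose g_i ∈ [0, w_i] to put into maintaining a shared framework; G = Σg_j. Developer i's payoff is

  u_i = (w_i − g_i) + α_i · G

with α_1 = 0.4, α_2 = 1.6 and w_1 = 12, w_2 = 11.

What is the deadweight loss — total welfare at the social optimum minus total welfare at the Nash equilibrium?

∂u_i/∂g_i = α_i − 1, so developer i contributes w_i if α_i > 1, else 0.
α_i > 1 for i ∈ {2}; NE contributions (0, 11), G = 11.
W^NE = Σw_i − G^NE + (Σα_i)·G^NE = 23 + 1·11 = 34.
Planner: ∂(Σu_j)/∂g_i = Σα_j − 1 = 1 > 0, so everyone contributes w_i; G^SO = 23, W^SO = 23 + 1·23 = 46.
Deadweight loss = 12.

12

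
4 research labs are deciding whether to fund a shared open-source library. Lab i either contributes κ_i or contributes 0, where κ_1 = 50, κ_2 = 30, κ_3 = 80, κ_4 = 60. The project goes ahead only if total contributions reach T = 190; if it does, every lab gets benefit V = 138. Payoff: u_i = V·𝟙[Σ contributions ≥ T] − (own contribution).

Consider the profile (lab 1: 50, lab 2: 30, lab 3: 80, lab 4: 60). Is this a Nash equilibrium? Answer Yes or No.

Total = 220 ≥ 190: provided.
Lab 1 (pledges 50, payoff 88): dropping to 0 → total 170, payoff 0. No gain.
Lab 2 (pledges 30, payoff 108): dropping to 0 → total 190, payoff 138. Profitable deviation.

No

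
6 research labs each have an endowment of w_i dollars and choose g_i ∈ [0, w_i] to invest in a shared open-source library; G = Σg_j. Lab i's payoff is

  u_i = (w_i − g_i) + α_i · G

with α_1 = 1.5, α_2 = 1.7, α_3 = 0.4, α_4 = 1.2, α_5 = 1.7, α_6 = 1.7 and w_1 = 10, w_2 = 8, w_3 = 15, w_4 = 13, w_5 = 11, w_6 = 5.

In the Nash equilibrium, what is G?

∂u_i/∂g_i = α_i − 1, so lab i contributes w_i if α_i > 1, else 0.
α_i > 1 for i ∈ {1, 2, 4, 5, 6}; NE contributions (10, 8, 0, 13, 11, 5), G = 47.

47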